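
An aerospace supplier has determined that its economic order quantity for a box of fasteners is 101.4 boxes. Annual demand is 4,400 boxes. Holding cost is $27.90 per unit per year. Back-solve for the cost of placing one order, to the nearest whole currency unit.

S ≈ $33

Squaring Q* = √(2DS/H) gives Q*² = 2DS/H.
From Q* = √(2DS/H): S = Q*²H / (2D) = 101.4² × 27.9 / (2 × 4,400) = 32.5985.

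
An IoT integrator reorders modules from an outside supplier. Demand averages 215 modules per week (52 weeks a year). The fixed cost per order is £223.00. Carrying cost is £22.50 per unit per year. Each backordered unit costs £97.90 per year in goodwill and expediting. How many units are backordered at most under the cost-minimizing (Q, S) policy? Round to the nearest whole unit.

S* ≈ 98 modules

Annual demand D = 215 × 52 = 11,180.
With planned backorders, Q* = √(2DS/H) · √((H+B)/B).
√(2DS/H) = √(2 × 11,180 × 223 / 22.5) = 470.757.
√((H+B)/B) = √((22.5+97.9)/97.9) = 1.1090.
Q* ≈ 522.058.
S* = Q* · H/(H+B) = 522.058 × 22.5/120.4 ≈ 97.561.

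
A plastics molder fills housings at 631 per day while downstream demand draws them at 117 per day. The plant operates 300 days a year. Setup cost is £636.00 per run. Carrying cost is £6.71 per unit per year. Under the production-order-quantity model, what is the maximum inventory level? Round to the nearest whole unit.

I_max ≈ 2,328 housings

Annual demand D = 117 × 300 = 35,100.
Production build-up factor (1 − d/p) = 1 − 117/631 = 0.8146.
Q* = √(2DS / (H(1 − d/p))) = √(2 × 35,100 × 636 / (6.71 × 0.8146)).
= √(44,647,200 / 5.4658) ≈ 2858.044.
Maximum inventory = Q*(1 − d/p) = 2858.044 × 0.8146 ≈ 2328.106.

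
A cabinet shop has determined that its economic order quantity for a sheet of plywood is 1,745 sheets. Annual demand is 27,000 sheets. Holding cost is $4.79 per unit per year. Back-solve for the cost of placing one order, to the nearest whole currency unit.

Squaring Q* = √(2DS/H) gives Q*² = 2DS/H.
From Q* = √(2DS/H): S = Q*²H / (2D) = 1,745² × 4.79 / (2 × 27,000) = 270.1050.

S ≈ $270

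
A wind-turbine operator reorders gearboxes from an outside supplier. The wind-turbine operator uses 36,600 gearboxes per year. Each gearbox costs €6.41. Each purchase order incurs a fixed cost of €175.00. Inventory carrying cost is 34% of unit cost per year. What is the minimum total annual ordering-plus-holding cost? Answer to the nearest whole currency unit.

Holding cost H = 0.34 × €6.41 = €2.1794 per unit per year.
Q* = √(2DS/H) = √(2 × 36,600 × 175 / 2.1794) ≈ 2424.41.
At the optimum the two cost components are equal, so total cost = 2·(Q*/2)H = Q*·H.
Minimum total = √(2DSH) = √(2 × 36,600 × 175 × 2.1794) ≈ 5283.759.

TC* ≈ €5,284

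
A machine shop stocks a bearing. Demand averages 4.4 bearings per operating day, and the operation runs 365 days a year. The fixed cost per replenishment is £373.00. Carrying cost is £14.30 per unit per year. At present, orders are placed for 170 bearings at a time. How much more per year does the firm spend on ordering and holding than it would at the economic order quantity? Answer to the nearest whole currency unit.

Annual demand D = 4.4 × 365 = 1,606.
EOQ = √(2DS/H) = √(2 × 1,606 × 373 / 14.3) ≈ 289.45.
Cost at Q* = (D/Q*)S + (Q*/2)H = √(2DSH) ≈ £4,139.14.
Cost at Q = 170: (1,606/170)×373 + (170/2)×14.3 = £3,523.75 + £1,215.50 = £4,739.25.
Excess = £4,739.25 − £4,139.14 = £600.11.

Extra cost ≈ £600 per year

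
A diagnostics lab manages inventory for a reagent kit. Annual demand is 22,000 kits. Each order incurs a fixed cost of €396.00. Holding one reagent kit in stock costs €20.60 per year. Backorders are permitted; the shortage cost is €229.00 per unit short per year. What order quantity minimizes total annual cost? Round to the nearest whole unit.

With planned backorders, Q* = √(2DS/H) · √((H+B)/B).
√(2DS/H) = √(2 × 22,000 × 396 / 20.6) = 919.688.
√((H+B)/B) = √((20.6+229)/229) = 1.0440.
Q* ≈ 960.163.

Q* ≈ 960 kits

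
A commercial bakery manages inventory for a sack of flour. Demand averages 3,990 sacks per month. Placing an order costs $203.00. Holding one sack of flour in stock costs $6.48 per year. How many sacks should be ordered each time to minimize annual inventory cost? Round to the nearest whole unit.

Annual demand D = 3,990 × 12 = 47,880.
EOQ = √(2DS / H) = √(2 × 47,880 × 203 / 6.48).
= √(19,439,280 / 6.48) = √2,999,888.8889 ≈ 1732.019.

Q* ≈ 1,732 sacks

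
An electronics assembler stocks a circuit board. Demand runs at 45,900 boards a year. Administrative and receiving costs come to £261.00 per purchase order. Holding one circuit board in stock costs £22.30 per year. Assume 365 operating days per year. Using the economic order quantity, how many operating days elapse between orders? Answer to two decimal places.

Q* = √(2DS/H) = √(2 × 45,900 × 261 / 22.3) ≈ 1036.55.
Cycle time = Q*/D × 365 = 1036.55 / 45,900 × 365 ≈ 8.243 days.

T ≈ 8.24 days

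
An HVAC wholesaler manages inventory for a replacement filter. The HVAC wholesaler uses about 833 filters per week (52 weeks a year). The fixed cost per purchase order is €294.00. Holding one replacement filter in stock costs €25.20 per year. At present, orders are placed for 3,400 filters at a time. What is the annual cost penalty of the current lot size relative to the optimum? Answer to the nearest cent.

Annual demand D = 833 × 52 = 43,316.
EOQ = √(2DS/H) = √(2 × 43,316 × 294 / 25.2) ≈ 1005.34.
Cost at Q* = (D/Q*)S + (Q*/2)H = √(2DSH) ≈ €25,334.54.
Cost at Q = 3,400: (43,316/3,400)×294 + (3,400/2)×25.2 = €3,745.56 + €42,840.00 = €46,585.56.
Excess = €46,585.56 − €25,334.54 = €21,251.02.

Extra cost ≈ €21,251.02 per year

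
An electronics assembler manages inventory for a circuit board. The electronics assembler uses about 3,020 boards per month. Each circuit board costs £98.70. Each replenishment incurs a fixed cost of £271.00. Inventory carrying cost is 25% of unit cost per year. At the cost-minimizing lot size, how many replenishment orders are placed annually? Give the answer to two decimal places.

N ≈ 40.62 orders per year

Annual demand D = 3,020 × 12 = 36,240.
Holding cost H = 0.25 × £98.70 = £24.6750 per unit per year.
The optimal lot size = √(2DS/H) = √(2 × 36,240 × 271 / 24.675) ≈ 892.21.
Orders per year = D / Q* = 36,240 / 892.21 ≈ 40.618.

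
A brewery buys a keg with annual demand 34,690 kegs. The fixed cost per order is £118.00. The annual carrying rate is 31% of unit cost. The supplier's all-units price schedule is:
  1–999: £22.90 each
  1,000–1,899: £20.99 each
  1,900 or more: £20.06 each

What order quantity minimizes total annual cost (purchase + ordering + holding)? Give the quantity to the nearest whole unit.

Q* ≈ 1,900 kegs

Holding cost per unit per year at price C is H = 0.31·C.
Evaluate total cost at each tier's feasible EOQ or, if the EOQ is below the tier, at the tier's minimum quantity.
Tier 1 (£22.90): EOQ = 1073.9 exceeds tier's upper bound 999, so this tier is dominated.
EOQ at £20.99 = 1121.7 (feasible in tier 2): TC = 34,690×£20.99 + (34,690/1121.7)×118 + (1121.7/2)×0.31×£20.99 = £735,441.80.
EOQ at £20.06 = 1147.4 < 1900, so use break Q=1900: TC = 34,690×£20.06 + (34,690/1900.0)×118 + (1900.0/2)×0.31×£20.06 = £703,943.50.
Lowest total cost is £703,943.50 at Q = 1900.0.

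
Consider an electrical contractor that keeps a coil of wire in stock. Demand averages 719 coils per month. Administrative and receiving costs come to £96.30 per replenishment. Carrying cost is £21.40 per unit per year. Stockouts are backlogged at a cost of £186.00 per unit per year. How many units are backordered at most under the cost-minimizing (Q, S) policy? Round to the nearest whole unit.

Annual demand D = 719 × 12 = 8,628.
With planned backorders, Q* = √(2DS/H) · √((H+B)/B).
√(2DS/H) = √(2 × 8,628 × 96.3 / 21.4) = 278.661.
√((H+B)/B) = √((21.4+186)/186) = 1.0560.
Q* ≈ 294.255.
S* = Q* · H/(H+B) = 294.255 × 21.4/207.4 ≈ 30.362.

S* ≈ 30 coils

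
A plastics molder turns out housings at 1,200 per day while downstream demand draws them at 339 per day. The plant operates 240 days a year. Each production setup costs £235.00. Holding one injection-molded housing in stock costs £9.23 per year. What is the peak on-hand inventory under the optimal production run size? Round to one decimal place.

I_max ≈ 1,724.1 housings

Annual demand D = 339 × 240 = 81,360.
Production build-up factor (1 − d/p) = 1 − 339/1,200 = 0.7175.
Q* = √(2DS / (H(1 − d/p))) = √(2 × 81,360 × 235 / (9.23 × 0.7175)).
= √(38,239,200 / 6.6225) ≈ 2402.938.
Maximum inventory = Q*(1 − d/p) = 2402.938 × 0.7175 ≈ 1724.108.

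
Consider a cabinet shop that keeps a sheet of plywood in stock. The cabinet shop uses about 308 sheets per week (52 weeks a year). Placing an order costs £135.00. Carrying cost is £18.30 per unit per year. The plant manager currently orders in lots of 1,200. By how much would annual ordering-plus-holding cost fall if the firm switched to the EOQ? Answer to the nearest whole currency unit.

Annual demand D = 308 × 52 = 16,016.
EOQ = √(2DS/H) = √(2 × 16,016 × 135 / 18.3) ≈ 486.11.
Cost at Q* = (D/Q*)S + (Q*/2)H = √(2DSH) ≈ £8,895.79.
Cost at Q = 1,200: (16,016/1,200)×135 + (1,200/2)×18.3 = £1,801.80 + £10,980.00 = £12,781.80.
Excess = £12,781.80 − £8,895.79 = £3,886.01.

Extra cost ≈ £3,886 per year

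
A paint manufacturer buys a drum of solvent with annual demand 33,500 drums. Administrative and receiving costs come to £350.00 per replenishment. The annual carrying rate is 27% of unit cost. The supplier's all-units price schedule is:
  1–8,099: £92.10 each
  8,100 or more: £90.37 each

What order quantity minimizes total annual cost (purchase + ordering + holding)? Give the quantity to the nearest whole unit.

Q* ≈ 971 drums

Holding cost per unit per year at price C is H = 0.27·C.
Evaluate total cost at each tier's feasible EOQ or, if the EOQ is below the tier, at the tier's minimum quantity.
EOQ at £92.10 = 971.1 (feasible in tier 1): TC = 33,500×£92.10 + (33,500/971.1)×350 + (971.1/2)×0.27×£92.10 = £3,109,498.11.
EOQ at £90.37 = 980.3 < 8100, so use break Q=8100: TC = 33,500×£90.37 + (33,500/8100.0)×350 + (8100.0/2)×0.27×£90.37 = £3,127,662.13.
Lowest total cost is £3,109,498.11 at Q = 971.1.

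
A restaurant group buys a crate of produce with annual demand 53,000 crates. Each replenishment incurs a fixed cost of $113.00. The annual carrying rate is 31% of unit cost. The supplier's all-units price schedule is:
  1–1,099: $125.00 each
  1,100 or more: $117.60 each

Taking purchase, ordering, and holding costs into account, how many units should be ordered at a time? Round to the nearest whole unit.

Holding cost per unit per year at price C is H = 0.31·C.
For each price level, check whether its EOQ is feasible; otherwise the best quantity at that price is the breakpoint.
EOQ at $125.00 = 556.0 (feasible in tier 1): TC = 53,000×$125.00 + (53,000/556.0)×113 + (556.0/2)×0.31×$125.00 = $6,646,544.08.
EOQ at $117.60 = 573.2 < 1100, so use break Q=1100: TC = 53,000×$117.60 + (53,000/1100.0)×113 + (1100.0/2)×0.31×$117.60 = $6,258,295.35.
Lowest total cost is $6,258,295.35 at Q = 1100.0.

Q* ≈ 1,100 crates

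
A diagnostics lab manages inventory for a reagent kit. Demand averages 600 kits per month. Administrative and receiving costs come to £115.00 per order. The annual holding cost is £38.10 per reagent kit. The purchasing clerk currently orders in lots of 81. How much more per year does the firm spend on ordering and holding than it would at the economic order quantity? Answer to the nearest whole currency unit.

Extra cost ≈ £3,822 per year

Annual demand D = 600 × 12 = 7,200.
EOQ = √(2DS/H) = √(2 × 7,200 × 115 / 38.1) ≈ 208.48.
Cost at Q* = (D/Q*)S + (Q*/2)H = √(2DSH) ≈ £7,943.15.
Cost at Q = 81: (7,200/81)×115 + (81/2)×38.1 = £10,222.22 + £1,543.05 = £11,765.27.
Excess = £11,765.27 − £7,943.15 = £3,822.12.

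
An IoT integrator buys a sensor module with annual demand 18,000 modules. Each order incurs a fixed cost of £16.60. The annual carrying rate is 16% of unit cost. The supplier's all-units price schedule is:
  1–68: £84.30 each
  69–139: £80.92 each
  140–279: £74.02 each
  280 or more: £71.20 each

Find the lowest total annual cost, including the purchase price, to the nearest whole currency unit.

Holding cost per unit per year at price C is H = 0.16·C.
Evaluate total cost at each tier's feasible EOQ or, if the EOQ is below the tier, at the tier's minimum quantity.
Tier 1 (£84.30): EOQ = 210.5 exceeds tier's upper bound 68, so this tier is dominated.
Tier 2 (£80.92): EOQ = 214.8 exceeds tier's upper bound 139, so this tier is dominated.
EOQ at £74.02 = 224.6 (feasible in tier 3): TC = 18,000×£74.02 + (18,000/224.6)×16.6 + (224.6/2)×0.16×£74.02 = £1,335,020.36.
EOQ at £71.20 = 229.0 < 280, so use break Q=280: TC = 18,000×£71.20 + (18,000/280.0)×16.6 + (280.0/2)×0.16×£71.20 = £1,284,262.02.
Lowest total cost among the candidates is at Q = 280.0.

TC* ≈ £1,284,262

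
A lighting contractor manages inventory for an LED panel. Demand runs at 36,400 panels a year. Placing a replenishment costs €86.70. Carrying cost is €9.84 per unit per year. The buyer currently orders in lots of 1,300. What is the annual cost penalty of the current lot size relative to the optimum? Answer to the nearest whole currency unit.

EOQ = √(2DS/H) = √(2 × 36,400 × 86.7 / 9.84) ≈ 800.90.
Cost at Q* = (D/Q*)S + (Q*/2)H = √(2DSH) ≈ €7,880.85.
Cost at Q = 1,300: (36,400/1,300)×86.7 + (1,300/2)×9.84 = €2,427.60 + €6,396.00 = €8,823.60.
Excess = €8,823.60 − €7,880.85 = €942.75.

Extra cost ≈ €943 per year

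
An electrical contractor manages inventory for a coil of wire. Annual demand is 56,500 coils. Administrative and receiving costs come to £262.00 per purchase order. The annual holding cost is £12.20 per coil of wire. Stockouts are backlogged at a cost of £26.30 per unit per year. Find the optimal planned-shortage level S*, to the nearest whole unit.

S* ≈ 597 coils

With planned backorders, Q* = √(2DS/H) · √((H+B)/B).
√(2DS/H) = √(2 × 56,500 × 262 / 12.2) = 1557.794.
√((H+B)/B) = √((12.2+26.3)/26.3) = 1.2099.
Q* ≈ 1884.788.
S* = Q* · H/(H+B) = 1884.788 × 12.2/38.5 ≈ 597.257.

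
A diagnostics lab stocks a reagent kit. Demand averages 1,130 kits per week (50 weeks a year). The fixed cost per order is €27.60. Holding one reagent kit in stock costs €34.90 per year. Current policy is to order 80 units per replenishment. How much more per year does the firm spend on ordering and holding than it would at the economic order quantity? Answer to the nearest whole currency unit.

Extra cost ≈ €10,456 per year

Annual demand D = 1,130 × 50 = 56,500.
EOQ = √(2DS/H) = √(2 × 56,500 × 27.6 / 34.9) ≈ 298.94.
Cost at Q* = (D/Q*)S + (Q*/2)H = √(2DSH) ≈ €10,432.93.
Cost at Q = 80: (56,500/80)×27.6 + (80/2)×34.9 = €19,492.50 + €1,396.00 = €20,888.50.
Excess = €20,888.50 − €10,432.93 = €10,455.57.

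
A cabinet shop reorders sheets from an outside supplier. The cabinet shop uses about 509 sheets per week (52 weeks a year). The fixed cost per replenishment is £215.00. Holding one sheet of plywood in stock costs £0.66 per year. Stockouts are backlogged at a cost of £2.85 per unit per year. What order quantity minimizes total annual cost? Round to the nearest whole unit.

Annual demand D = 509 × 52 = 26,468.
With planned backorders, Q* = √(2DS/H) · √((H+B)/B).
√(2DS/H) = √(2 × 26,468 × 215 / 0.66) = 4152.626.
√((H+B)/B) = √((0.66+2.85)/2.85) = 1.1098.
Q* ≈ 4608.440.

Q* ≈ 4,608 sheets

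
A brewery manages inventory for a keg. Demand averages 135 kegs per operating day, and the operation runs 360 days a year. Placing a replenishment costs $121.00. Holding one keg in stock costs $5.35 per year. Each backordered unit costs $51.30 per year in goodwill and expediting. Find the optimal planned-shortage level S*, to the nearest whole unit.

S* ≈ 147 kegs

Annual demand D = 135 × 360 = 48,600.
With planned backorders, Q* = √(2DS/H) · √((H+B)/B).
√(2DS/H) = √(2 × 48,600 × 121 / 5.35) = 1482.685.
√((H+B)/B) = √((5.35+51.3)/51.3) = 1.0509.
Q* ≈ 1558.082.
S* = Q* · H/(H+B) = 1558.082 × 5.35/56.65 ≈ 147.145.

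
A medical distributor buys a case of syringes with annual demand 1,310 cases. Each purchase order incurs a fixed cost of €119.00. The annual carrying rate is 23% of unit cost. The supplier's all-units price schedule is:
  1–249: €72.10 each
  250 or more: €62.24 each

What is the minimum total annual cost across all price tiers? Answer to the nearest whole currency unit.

Holding cost per unit per year at price C is H = 0.23·C.
For each price level, check whether its EOQ is feasible; otherwise the best quantity at that price is the breakpoint.
EOQ at €72.10 = 137.1 (feasible in tier 1): TC = 1,310×€72.10 + (1,310/137.1)×119 + (137.1/2)×0.23×€72.10 = €96,724.82.
EOQ at €62.24 = 147.6 < 250, so use break Q=250: TC = 1,310×€62.24 + (1,310/250.0)×119 + (250.0/2)×0.23×€62.24 = €83,947.36.
Lowest total cost among the candidates is at Q = 250.0.

TC* ≈ €83,947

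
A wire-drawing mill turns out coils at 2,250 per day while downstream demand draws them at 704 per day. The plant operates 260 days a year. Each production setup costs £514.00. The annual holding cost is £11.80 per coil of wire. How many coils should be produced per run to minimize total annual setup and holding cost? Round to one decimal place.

Annual demand D = 704 × 260 = 183,040.
Production build-up factor (1 − d/p) = 1 − 704/2,250 = 0.6871.
Q* = √(2DS / (H(1 − d/p))) = √(2 × 183,040 × 514 / (11.8 × 0.6871)).
= √(188,165,120 / 8.1079) ≈ 4817.426.

Q* ≈ 4,817.4 coils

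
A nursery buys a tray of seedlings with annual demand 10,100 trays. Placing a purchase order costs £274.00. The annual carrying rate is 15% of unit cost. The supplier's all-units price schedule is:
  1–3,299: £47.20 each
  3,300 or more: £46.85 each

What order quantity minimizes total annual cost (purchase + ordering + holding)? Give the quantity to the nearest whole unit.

Holding cost per unit per year at price C is H = 0.15·C.
For each price level, check whether its EOQ is feasible; otherwise the best quantity at that price is the breakpoint.
EOQ at £47.20 = 884.2 (feasible in tier 1): TC = 10,100×£47.20 + (10,100/884.2)×274 + (884.2/2)×0.15×£47.20 = £482,979.90.
EOQ at £46.85 = 887.5 < 3300, so use break Q=3300: TC = 10,100×£46.85 + (10,100/3300.0)×274 + (3300.0/2)×0.15×£46.85 = £485,618.98.
Lowest total cost is £482,979.90 at Q = 884.2.

Q* ≈ 884 trays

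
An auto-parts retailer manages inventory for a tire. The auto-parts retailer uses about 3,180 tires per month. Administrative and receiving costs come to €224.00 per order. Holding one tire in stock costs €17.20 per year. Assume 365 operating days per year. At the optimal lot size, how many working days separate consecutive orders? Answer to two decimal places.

Annual demand D = 3,180 × 12 = 38,160.
EOQ = √(2DS/H) = √(2 × 38,160 × 224 / 17.2) ≈ 996.96.
Cycle time = Q*/D × 365 = 996.96 / 38,160 × 365 ≈ 9.536 days.

T ≈ 9.54 days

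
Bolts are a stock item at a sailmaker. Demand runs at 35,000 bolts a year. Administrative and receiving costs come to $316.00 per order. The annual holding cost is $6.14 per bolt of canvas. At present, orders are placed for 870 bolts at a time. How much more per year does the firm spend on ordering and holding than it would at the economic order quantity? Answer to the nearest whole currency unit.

Extra cost ≈ $3,729 per year

EOQ = √(2DS/H) = √(2 × 35,000 × 316 / 6.14) ≈ 1898.05.
Cost at Q* = (D/Q*)S + (Q*/2)H = √(2DSH) ≈ $11,654.05.
Cost at Q = 870: (35,000/870)×316 + (870/2)×6.14 = $12,712.64 + $2,670.90 = $15,383.54.
Excess = $15,383.54 − $11,654.05 = $3,729.50.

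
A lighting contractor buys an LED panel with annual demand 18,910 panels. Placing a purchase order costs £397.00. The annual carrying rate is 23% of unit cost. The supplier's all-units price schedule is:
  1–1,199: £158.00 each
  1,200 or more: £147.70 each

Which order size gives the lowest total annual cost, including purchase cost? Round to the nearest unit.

Q* ≈ 1,200 panels

Holding cost per unit per year at price C is H = 0.23·C.
Candidates are each tier's EOQ (if it falls in that tier) and each price-break quantity.
EOQ at £158.00 = 642.8 (feasible in tier 1): TC = 18,910×£158.00 + (18,910/642.8)×397 + (642.8/2)×0.23×£158.00 = £3,011,138.69.
EOQ at £147.70 = 664.8 < 1200, so use break Q=1200: TC = 18,910×£147.70 + (18,910/1200.0)×397 + (1200.0/2)×0.23×£147.70 = £2,819,645.66.
Lowest total cost is £2,819,645.66 at Q = 1200.0.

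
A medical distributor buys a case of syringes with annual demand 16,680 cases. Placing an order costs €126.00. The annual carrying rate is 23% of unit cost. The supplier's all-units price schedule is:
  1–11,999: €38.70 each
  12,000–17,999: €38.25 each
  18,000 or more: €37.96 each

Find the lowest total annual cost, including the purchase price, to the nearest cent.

TC* ≈ €651,632.71

Holding cost per unit per year at price C is H = 0.23·C.
For each price level, check whether its EOQ is feasible; otherwise the best quantity at that price is the breakpoint.
EOQ at €38.70 = 687.2 (feasible in tier 1): TC = 16,680×€38.70 + (16,680/687.2)×126 + (687.2/2)×0.23×€38.70 = €651,632.71.
EOQ at €38.25 = 691.2 < 12000, so use break Q=12000: TC = 16,680×€38.25 + (16,680/12000.0)×126 + (12000.0/2)×0.23×€38.25 = €690,970.14.
EOQ at €37.96 = 693.9 < 18000, so use break Q=18000: TC = 16,680×€37.96 + (16,680/18000.0)×126 + (18000.0/2)×0.23×€37.96 = €711,866.76.
Lowest total cost among the candidates is at Q = 687.2.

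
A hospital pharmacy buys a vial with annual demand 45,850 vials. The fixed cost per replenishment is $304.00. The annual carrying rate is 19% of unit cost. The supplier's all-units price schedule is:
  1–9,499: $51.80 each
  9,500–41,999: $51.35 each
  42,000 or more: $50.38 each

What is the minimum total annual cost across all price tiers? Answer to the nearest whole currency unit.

TC* ≈ $2,391,594

Holding cost per unit per year at price C is H = 0.19·C.
For each price level, check whether its EOQ is feasible; otherwise the best quantity at that price is the breakpoint.
EOQ at $51.80 = 1683.0 (feasible in tier 1): TC = 45,850×$51.80 + (45,850/1683.0)×304 + (1683.0/2)×0.19×$51.80 = $2,391,593.92.
EOQ at $51.35 = 1690.3 < 9500, so use break Q=9500: TC = 45,850×$51.35 + (45,850/9500.0)×304 + (9500.0/2)×0.19×$51.35 = $2,402,208.08.
EOQ at $50.38 = 1706.5 < 42000, so use break Q=42000: TC = 45,850×$50.38 + (45,850/42000.0)×304 + (42000.0/2)×0.19×$50.38 = $2,511,271.07.
Lowest total cost among the candidates is at Q = 1683.0.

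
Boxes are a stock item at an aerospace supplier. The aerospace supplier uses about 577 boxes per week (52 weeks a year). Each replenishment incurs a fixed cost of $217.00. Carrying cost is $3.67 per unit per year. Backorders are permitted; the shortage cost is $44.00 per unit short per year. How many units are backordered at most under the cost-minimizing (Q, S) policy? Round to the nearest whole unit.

S* ≈ 151 boxes

Annual demand D = 577 × 52 = 30,004.
With planned backorders, Q* = √(2DS/H) · √((H+B)/B).
√(2DS/H) = √(2 × 30,004 × 217 / 3.67) = 1883.655.
√((H+B)/B) = √((3.67+44)/44) = 1.0409.
Q* ≈ 1960.639.
S* = Q* · H/(H+B) = 1960.639 × 3.67/47.67 ≈ 150.945.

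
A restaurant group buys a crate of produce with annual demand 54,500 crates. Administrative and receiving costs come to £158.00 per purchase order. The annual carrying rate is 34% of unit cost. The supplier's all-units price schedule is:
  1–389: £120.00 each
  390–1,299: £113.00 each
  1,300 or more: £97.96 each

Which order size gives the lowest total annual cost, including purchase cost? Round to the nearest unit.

Holding cost per unit per year at price C is H = 0.34·C.
Candidates are each tier's EOQ (if it falls in that tier) and each price-break quantity.
Tier 1 (£120.00): EOQ = 649.7 exceeds tier's upper bound 389, so this tier is dominated.
EOQ at £113.00 = 669.5 (feasible in tier 2): TC = 54,500×£113.00 + (54,500/669.5)×158 + (669.5/2)×0.34×£113.00 = £6,184,222.93.
EOQ at £97.96 = 719.1 < 1300, so use break Q=1300: TC = 54,500×£97.96 + (54,500/1300.0)×158 + (1300.0/2)×0.34×£97.96 = £5,367,093.01.
Lowest total cost is £5,367,093.01 at Q = 1300.0.

Q* ≈ 1,300 crates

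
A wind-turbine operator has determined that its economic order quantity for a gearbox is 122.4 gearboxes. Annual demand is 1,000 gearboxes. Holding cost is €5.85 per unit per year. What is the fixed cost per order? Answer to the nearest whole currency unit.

S ≈ €44

Squaring Q* = √(2DS/H) gives Q*² = 2DS/H.
From Q* = √(2DS/H): S = Q*²H / (2D) = 122.4² × 5.85 / (2 × 1,000) = 43.8216.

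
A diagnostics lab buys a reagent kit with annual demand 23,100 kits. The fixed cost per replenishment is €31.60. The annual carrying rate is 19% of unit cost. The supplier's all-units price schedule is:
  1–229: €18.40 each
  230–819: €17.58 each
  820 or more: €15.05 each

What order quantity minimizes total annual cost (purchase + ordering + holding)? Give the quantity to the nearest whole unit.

Q* ≈ 820 kits

Holding cost per unit per year at price C is H = 0.19·C.
For each price level, check whether its EOQ is feasible; otherwise the best quantity at that price is the breakpoint.
Tier 1 (€18.40): EOQ = 646.2 exceeds tier's upper bound 229, so this tier is dominated.
EOQ at €17.58 = 661.1 (feasible in tier 2): TC = 23,100×€17.58 + (23,100/661.1)×31.6 + (661.1/2)×0.19×€17.58 = €408,306.26.
EOQ at €15.05 = 714.5 < 820, so use break Q=820: TC = 23,100×€15.05 + (23,100/820.0)×31.6 + (820.0/2)×0.19×€15.05 = €349,717.59.
Lowest total cost is €349,717.59 at Q = 820.0.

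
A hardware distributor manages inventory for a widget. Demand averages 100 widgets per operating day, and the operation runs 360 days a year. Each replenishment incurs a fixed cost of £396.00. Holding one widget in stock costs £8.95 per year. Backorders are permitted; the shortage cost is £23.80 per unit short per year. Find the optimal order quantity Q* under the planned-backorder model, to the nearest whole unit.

Q* ≈ 2,094 widgets

Annual demand D = 100 × 360 = 36,000.
With planned backorders, Q* = √(2DS/H) · √((H+B)/B).
√(2DS/H) = √(2 × 36,000 × 396 / 8.95) = 1784.852.
√((H+B)/B) = √((8.95+23.8)/23.8) = 1.1731.
Q* ≈ 2093.724.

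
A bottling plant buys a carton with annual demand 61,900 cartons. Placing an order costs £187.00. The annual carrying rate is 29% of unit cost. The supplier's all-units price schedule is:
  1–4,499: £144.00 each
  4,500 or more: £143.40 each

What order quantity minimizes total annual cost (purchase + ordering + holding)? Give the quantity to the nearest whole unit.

Holding cost per unit per year at price C is H = 0.29·C.
Evaluate total cost at each tier's feasible EOQ or, if the EOQ is below the tier, at the tier's minimum quantity.
EOQ at £144.00 = 744.6 (feasible in tier 1): TC = 61,900×£144.00 + (61,900/744.6)×187 + (744.6/2)×0.29×£144.00 = £8,944,692.91.
EOQ at £143.40 = 746.1 < 4500, so use break Q=4500: TC = 61,900×£143.40 + (61,900/4500.0)×187 + (4500.0/2)×0.29×£143.40 = £8,972,600.79.
Lowest total cost is £8,944,692.91 at Q = 744.6.

Q* ≈ 745 cartons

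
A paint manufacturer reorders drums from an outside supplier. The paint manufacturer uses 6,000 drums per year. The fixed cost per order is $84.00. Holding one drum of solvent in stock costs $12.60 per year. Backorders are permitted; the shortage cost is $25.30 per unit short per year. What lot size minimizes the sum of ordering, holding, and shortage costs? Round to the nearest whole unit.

With planned backorders, Q* = √(2DS/H) · √((H+B)/B).
√(2DS/H) = √(2 × 6,000 × 84 / 12.6) = 282.843.
√((H+B)/B) = √((12.6+25.3)/25.3) = 1.2239.
Q* ≈ 346.182.

Q* ≈ 346 drums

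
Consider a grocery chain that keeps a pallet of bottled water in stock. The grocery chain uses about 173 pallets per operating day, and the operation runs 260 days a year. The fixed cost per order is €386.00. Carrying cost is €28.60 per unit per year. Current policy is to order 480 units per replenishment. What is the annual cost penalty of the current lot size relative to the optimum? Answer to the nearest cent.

Annual demand D = 173 × 260 = 44,980.
EOQ = √(2DS/H) = √(2 × 44,980 × 386 / 28.6) ≈ 1101.88.
Cost at Q* = (D/Q*)S + (Q*/2)H = √(2DSH) ≈ €31,513.84.
Cost at Q = 480: (44,980/480)×386 + (480/2)×28.6 = €36,171.42 + €6,864.00 = €43,035.42.
Excess = €43,035.42 − €31,513.84 = €11,521.57.

Extra cost ≈ €11,521.57 per year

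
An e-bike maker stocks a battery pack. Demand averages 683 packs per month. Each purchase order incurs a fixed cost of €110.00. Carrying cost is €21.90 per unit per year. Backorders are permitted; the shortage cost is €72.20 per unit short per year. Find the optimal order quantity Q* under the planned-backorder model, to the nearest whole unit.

Annual demand D = 683 × 12 = 8,196.
With planned backorders, Q* = √(2DS/H) · √((H+B)/B).
√(2DS/H) = √(2 × 8,196 × 110 / 21.9) = 286.939.
√((H+B)/B) = √((21.9+72.2)/72.2) = 1.1416.
Q* ≈ 327.579.

Q* ≈ 328 packs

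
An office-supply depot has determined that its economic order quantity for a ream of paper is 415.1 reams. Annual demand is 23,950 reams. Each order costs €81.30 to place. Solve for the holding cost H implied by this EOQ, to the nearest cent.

The basic EOQ model gives Q* = √(2DS/H); rearrange for the unknown.
From Q* = √(2DS/H): H = 2DS / Q*² = 2 × 23,950 × 81.3 / 415.1² = 22.6006.

H ≈ €22.60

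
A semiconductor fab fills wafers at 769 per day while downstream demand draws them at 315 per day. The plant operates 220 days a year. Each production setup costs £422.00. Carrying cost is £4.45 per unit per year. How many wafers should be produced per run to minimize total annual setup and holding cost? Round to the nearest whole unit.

Q* ≈ 4,718 wafers

Annual demand D = 315 × 220 = 69,300.
Production build-up factor (1 − d/p) = 1 − 315/769 = 0.5904.
Q* = √(2DS / (H(1 − d/p))) = √(2 × 69,300 × 422 / (4.45 × 0.5904)).
= √(58,489,200 / 2.6272) ≈ 4718.382.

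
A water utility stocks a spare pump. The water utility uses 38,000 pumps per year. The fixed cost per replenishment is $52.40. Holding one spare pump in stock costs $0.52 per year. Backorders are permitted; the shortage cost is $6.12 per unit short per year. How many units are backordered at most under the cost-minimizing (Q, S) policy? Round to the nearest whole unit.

With planned backorders, Q* = √(2DS/H) · √((H+B)/B).
√(2DS/H) = √(2 × 38,000 × 52.4 / 0.52) = 2767.393.
√((H+B)/B) = √((0.52+6.12)/6.12) = 1.0416.
Q* ≈ 2882.565.
S* = Q* · H/(H+B) = 2882.565 × 0.52/6.64 ≈ 225.743.

S* ≈ 226 pumps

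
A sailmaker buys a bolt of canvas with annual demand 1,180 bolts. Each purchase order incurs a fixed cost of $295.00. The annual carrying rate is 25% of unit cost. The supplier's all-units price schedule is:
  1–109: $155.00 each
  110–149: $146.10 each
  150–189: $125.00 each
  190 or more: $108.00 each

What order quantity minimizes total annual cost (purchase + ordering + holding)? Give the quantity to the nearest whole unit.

Holding cost per unit per year at price C is H = 0.25·C.
Evaluate total cost at each tier's feasible EOQ or, if the EOQ is below the tier, at the tier's minimum quantity.
Tier 1 ($155.00): EOQ = 134.0 exceeds tier's upper bound 109, so this tier is dominated.
EOQ at $146.10 = 138.1 (feasible in tier 2): TC = 1,180×$146.10 + (1,180/138.1)×295 + (138.1/2)×0.25×$146.10 = $177,440.69.
EOQ at $125.00 = 149.3 < 150, so use break Q=150: TC = 1,180×$125.00 + (1,180/150.0)×295 + (150.0/2)×0.25×$125.00 = $152,164.42.
EOQ at $108.00 = 160.6 < 190, so use break Q=190: TC = 1,180×$108.00 + (1,180/190.0)×295 + (190.0/2)×0.25×$108.00 = $131,837.11.
Lowest total cost is $131,837.11 at Q = 190.0.

Q* ≈ 190 bolts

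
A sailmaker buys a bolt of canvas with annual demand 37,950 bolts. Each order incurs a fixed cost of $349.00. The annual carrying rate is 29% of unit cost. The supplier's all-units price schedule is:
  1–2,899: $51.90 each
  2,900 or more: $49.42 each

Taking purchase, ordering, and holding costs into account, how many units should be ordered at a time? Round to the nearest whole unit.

Holding cost per unit per year at price C is H = 0.29·C.
Candidates are each tier's EOQ (if it falls in that tier) and each price-break quantity.
EOQ at $51.90 = 1326.6 (feasible in tier 1): TC = 37,950×$51.90 + (37,950/1326.6)×349 + (1326.6/2)×0.29×$51.90 = $1,989,572.16.
EOQ at $49.42 = 1359.5 < 2900, so use break Q=2900: TC = 37,950×$49.42 + (37,950/2900.0)×349 + (2900.0/2)×0.29×$49.42 = $1,900,837.20.
Lowest total cost is $1,900,837.20 at Q = 2900.0.

Q* ≈ 2,900 bolts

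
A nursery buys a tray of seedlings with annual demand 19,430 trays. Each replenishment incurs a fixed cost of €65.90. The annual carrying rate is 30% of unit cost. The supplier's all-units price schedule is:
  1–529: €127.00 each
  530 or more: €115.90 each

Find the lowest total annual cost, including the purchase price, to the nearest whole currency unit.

TC* ≈ €2,263,567

Holding cost per unit per year at price C is H = 0.30·C.
Evaluate total cost at each tier's feasible EOQ or, if the EOQ is below the tier, at the tier's minimum quantity.
EOQ at €127.00 = 259.3 (feasible in tier 1): TC = 19,430×€127.00 + (19,430/259.3)×65.9 + (259.3/2)×0.30×€127.00 = €2,477,487.72.
EOQ at €115.90 = 271.4 < 530, so use break Q=530: TC = 19,430×€115.90 + (19,430/530.0)×65.9 + (530.0/2)×0.30×€115.90 = €2,263,566.97.
Lowest total cost among the candidates is at Q = 530.0.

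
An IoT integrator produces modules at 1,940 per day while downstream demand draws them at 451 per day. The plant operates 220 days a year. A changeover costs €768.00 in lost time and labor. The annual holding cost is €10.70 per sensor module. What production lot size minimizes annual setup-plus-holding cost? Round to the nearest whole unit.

Q* ≈ 4,308 modules

Annual demand D = 451 × 220 = 99,220.
Production build-up factor (1 − d/p) = 1 − 451/1,940 = 0.7675.
Q* = √(2DS / (H(1 − d/p))) = √(2 × 99,220 × 768 / (10.7 × 0.7675)).
= √(152,401,920 / 8.2125) ≈ 4307.813.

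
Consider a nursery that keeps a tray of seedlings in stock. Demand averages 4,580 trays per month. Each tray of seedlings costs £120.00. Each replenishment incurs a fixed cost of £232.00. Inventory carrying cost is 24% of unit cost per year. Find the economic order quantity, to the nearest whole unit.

Q* ≈ 941 trays

Annual demand D = 4,580 × 12 = 54,960.
Holding cost H = 0.24 × £120.00 = £28.8000 per unit per year.
EOQ = √(2DS / H) = √(2 × 54,960 × 232 / 28.8).
= √(25,501,440 / 28.8) = √885,466.6667 ≈ 940.992.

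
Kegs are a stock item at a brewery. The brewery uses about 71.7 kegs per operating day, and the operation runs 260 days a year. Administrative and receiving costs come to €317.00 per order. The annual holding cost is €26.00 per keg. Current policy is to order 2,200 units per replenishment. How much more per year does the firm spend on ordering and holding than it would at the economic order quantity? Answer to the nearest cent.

Annual demand D = 71.7 × 260 = 18,642.
EOQ = √(2DS/H) = √(2 × 18,642 × 317 / 26) ≈ 674.22.
Cost at Q* = (D/Q*)S + (Q*/2)H = √(2DSH) ≈ €17,529.82.
Cost at Q = 2,200: (18,642/2,200)×317 + (2,200/2)×26 = €2,686.14 + €28,600.00 = €31,286.14.
Excess = €31,286.14 − €17,529.82 = €13,756.32.

Extra cost ≈ €13,756.32 per year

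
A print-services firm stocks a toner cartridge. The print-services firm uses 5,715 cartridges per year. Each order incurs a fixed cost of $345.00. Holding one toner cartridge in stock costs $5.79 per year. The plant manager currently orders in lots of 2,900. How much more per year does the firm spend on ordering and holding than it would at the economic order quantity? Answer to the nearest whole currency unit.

EOQ = √(2DS/H) = √(2 × 5,715 × 345 / 5.79) ≈ 825.26.
Cost at Q* = (D/Q*)S + (Q*/2)H = √(2DSH) ≈ $4,778.28.
Cost at Q = 2,900: (5,715/2,900)×345 + (2,900/2)×5.79 = $679.89 + $8,395.50 = $9,075.39.
Excess = $9,075.39 − $4,778.28 = $4,297.10.

Extra cost ≈ $4,297 per year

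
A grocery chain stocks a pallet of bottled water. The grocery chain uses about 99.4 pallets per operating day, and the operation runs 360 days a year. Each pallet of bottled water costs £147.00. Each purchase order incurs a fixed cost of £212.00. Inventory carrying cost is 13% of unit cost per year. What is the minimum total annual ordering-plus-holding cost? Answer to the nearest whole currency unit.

TC* ≈ £17,028

Annual demand D = 99.4 × 360 = 35,784.
Holding cost H = 0.13 × £147.00 = £19.1100 per unit per year.
The optimal lot size = √(2DS/H) = √(2 × 35,784 × 212 / 19.11) ≈ 891.04.
At Q*, ordering cost (D/Q*)S equals holding cost (Q*/2)H, each = √(DSH/2).
Minimum total = √(2DSH) = √(2 × 35,784 × 212 × 19.11) ≈ 17027.768.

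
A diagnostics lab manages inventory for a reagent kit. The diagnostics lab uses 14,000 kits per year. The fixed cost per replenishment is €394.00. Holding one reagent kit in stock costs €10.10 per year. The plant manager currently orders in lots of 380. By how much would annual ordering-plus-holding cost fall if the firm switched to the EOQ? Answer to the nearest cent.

EOQ = √(2DS/H) = √(2 × 14,000 × 394 / 10.1) ≈ 1045.12.
Cost at Q* = (D/Q*)S + (Q*/2)H = √(2DSH) ≈ €10,555.72.
Cost at Q = 380: (14,000/380)×394 + (380/2)×10.1 = €14,515.79 + €1,919.00 = €16,434.79.
Excess = €16,434.79 − €10,555.72 = €5,879.07.

Extra cost ≈ €5,879.07 per year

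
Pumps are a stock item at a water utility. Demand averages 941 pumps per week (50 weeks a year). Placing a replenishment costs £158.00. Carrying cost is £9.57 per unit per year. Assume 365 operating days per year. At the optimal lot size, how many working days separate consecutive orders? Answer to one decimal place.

Annual demand D = 941 × 50 = 47,050.
Q* = √(2DS/H) = √(2 × 47,050 × 158 / 9.57) ≈ 1246.43.
Cycle time = Q*/D × 365 = 1246.43 / 47,050 × 365 ≈ 9.669 days.

T ≈ 9.7 days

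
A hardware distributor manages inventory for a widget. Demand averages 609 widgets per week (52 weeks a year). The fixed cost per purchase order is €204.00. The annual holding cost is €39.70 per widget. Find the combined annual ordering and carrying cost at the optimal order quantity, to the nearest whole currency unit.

TC* ≈ €22,648

Annual demand D = 609 × 52 = 31,668.
The optimal lot size = √(2DS/H) = √(2 × 31,668 × 204 / 39.7) ≈ 570.49.
At the optimum the two cost components are equal, so total cost = 2·(Q*/2)H = Q*·H.
Minimum total = √(2DSH) = √(2 × 31,668 × 204 × 39.7) ≈ 22648.302.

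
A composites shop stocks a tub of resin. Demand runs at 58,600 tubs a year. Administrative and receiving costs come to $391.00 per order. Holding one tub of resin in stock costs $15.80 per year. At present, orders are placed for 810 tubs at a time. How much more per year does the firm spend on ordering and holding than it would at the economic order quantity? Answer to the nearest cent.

Extra cost ≈ $7,778.20 per year

EOQ = √(2DS/H) = √(2 × 58,600 × 391 / 15.8) ≈ 1703.04.
Cost at Q* = (D/Q*)S + (Q*/2)H = √(2DSH) ≈ $26,907.96.
Cost at Q = 810: (58,600/810)×391 + (810/2)×15.8 = $28,287.16 + $6,399.00 = $34,686.16.
Excess = $34,686.16 − $26,907.96 = $7,778.20.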